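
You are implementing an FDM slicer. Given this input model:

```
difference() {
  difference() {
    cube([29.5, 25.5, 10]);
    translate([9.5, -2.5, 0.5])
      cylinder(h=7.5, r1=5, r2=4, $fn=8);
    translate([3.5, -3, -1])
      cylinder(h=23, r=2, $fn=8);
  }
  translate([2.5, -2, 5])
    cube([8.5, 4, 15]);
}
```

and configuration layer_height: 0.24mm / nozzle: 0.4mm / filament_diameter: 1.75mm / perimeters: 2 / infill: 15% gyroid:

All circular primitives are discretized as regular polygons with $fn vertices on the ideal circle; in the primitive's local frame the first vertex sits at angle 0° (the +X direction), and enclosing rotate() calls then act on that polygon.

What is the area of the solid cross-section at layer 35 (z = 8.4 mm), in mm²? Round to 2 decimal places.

735.25 mm²

At z = 8.4 mm: the cube (footprint 29.5×25.5) is included at this height (area 752.25 mm²); the cone at (9.5, -2.5) does not reach this height (z outside [0.5, 8]); the r=2 cylinder at (3.5, -3) contributes a regular 8-gon of circumradius 2 (area = (8/2)·2.000²·sin(360°/8) = 11.31 mm²); Taking the first minus the rest: starting from the 29.5×25.5 cube (752.25 mm²), the r=2 cylinder at (3.5, -3) misses the remaining region (no effect) — area = 752.25 mm²; the 8.5×4 cube at (2.5, -2) contributes its full rectangle (area 34.00 mm²); Subtracting the remaining from the first: starting from that combined region (752.25 mm²), the 8.5×4 cube at (2.5, -2) partially overlaps it — only the 17.00 mm² overlap (of its 34.00 mm²) is removed, clipping the outline — area = 735.25 mm². Overall, the cross-section is a single solid region. Net area = 735.25 mm².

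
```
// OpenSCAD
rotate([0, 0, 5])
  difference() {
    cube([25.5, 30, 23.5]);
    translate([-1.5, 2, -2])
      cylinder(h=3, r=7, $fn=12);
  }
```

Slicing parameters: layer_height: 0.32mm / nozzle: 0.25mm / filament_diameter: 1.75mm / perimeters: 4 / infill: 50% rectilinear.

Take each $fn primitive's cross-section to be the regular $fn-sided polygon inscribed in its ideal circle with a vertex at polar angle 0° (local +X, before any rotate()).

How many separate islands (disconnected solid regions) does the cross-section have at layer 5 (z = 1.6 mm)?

At z = 1.6 mm: the cube (footprint 25.5×30) is included at this height; the cylinder at (-1.5, 2) is absent (z outside [-2, 1]); After the difference (first − rest): none of the subtracted shapes is present at this height, so the 25.5×30 cube is unchanged — 1 connected region; (rotated 5° about Z; rotation is an isometry so areas/perimeters/island counts are preserved). Overall, the cross-section is a single solid region. Island count = 1.

1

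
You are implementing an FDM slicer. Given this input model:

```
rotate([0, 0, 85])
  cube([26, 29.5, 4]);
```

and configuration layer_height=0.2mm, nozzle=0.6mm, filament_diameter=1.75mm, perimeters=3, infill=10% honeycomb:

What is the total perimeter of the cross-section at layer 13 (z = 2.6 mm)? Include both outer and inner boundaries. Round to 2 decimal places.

111.00 mm

At z = 2.6 mm: the cube is present — its section is the full 26×29.5 rectangle (perimeter 111.00 mm); (whole slice rotated 85° about Z — lengths, areas and connectivity unchanged). Overall, the cross-section is a single solid region. Total boundary length (outer) = 111.00 mm.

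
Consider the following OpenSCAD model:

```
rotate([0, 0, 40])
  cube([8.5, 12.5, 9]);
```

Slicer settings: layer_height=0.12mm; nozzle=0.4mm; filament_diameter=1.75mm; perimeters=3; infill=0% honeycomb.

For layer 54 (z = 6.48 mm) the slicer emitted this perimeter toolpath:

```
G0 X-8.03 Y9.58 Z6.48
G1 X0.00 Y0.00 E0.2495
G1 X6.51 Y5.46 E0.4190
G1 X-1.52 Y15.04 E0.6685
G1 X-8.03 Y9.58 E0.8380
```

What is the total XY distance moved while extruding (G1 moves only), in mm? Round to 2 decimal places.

Sum the Euclidean lengths of each G1 segment: total = 41.99 mm.

41.99 mm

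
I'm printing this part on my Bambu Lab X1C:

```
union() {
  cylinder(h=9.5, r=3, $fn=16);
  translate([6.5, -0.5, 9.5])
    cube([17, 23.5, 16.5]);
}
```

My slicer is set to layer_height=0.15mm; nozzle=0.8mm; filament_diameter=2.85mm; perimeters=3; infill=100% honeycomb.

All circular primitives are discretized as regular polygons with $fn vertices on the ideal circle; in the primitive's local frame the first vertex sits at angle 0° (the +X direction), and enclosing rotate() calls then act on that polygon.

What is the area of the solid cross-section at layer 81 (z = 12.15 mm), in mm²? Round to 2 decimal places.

399.50 mm²

At z = 12.15 mm: the cylinder does not reach this height (z outside [0, 9.5]); the cube at (6.5, -0.5) is present — its section is the full 17×23.5 rectangle (area 399.50 mm²); Merging all regions: only the 17×23.5 cube at (6.5, -0.5) is present, so the union is just that shape — area = 399.50 mm². Overall, the cross-section is a single solid region. Net area = 399.50 mm².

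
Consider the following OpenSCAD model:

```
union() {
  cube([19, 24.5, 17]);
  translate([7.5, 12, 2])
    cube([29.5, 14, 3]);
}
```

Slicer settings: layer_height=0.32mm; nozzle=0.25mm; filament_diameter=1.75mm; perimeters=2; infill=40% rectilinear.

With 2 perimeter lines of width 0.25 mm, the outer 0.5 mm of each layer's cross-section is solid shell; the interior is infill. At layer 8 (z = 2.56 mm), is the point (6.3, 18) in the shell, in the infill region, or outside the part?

At z = 2.56 mm: the cube is present — its section is the full 19×24.5 rectangle; the cube at (7.5, 12) (footprint 29.5×14) is included at this height; Merging all regions: the regions partially overlap (shared area 143.75 mm²), so overlapping operands fuse into one piece — 1 connected region. Overall, the cross-section is a single solid region. The nearest boundary edge runs (0.00, 0.00)→(0.00, 24.50); distance from the point to it = 6.30 mm. The point is inside the cross-section and 6.30 mm from the nearest boundary — more than the 0.5 mm shell width (2 × 0.25), so it's in the infill interior.

infill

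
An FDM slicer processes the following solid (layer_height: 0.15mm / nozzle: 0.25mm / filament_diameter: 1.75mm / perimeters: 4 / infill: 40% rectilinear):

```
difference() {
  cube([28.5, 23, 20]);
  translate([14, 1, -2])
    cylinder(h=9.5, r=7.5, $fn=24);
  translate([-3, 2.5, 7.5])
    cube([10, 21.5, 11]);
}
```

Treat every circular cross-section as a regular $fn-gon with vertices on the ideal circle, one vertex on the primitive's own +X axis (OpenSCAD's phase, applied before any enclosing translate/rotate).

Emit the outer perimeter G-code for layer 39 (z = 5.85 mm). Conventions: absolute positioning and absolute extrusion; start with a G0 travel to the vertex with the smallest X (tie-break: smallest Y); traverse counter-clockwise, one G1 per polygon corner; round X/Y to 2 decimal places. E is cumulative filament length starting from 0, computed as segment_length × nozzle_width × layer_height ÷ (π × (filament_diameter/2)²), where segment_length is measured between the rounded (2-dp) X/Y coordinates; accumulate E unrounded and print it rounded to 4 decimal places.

G0 X0.00 Y0.00 Z5.85
G1 X6.63 Y0.00 E0.1034
G1 X6.50 Y1.00 E0.1191
G1 X6.76 Y2.94 E0.1496
G1 X7.50 Y4.75 E0.1801
G1 X8.70 Y6.30 E0.2107
G1 X10.25 Y7.50 E0.2412
G1 X12.06 Y8.24 E0.2717
G1 X14.00 Y8.50 E0.3022
G1 X15.94 Y8.24 E0.3327
G1 X17.75 Y7.50 E0.3632
G1 X19.30 Y6.30 E0.3938
G1 X20.50 Y4.75 E0.4243
G1 X21.24 Y2.94 E0.4548
G1 X21.50 Y1.00 E0.4853
G1 X21.37 Y0.00 E0.5011
G1 X28.50 Y0.00 E0.6122
G1 X28.50 Y23.00 E0.9708
G1 X0.00 Y23.00 E1.4151
G1 X0.00 Y0.00 E1.7737

At z = 5.85 mm: the 28.5×23 cube contributes its full rectangle; the cylinder at (14, 1): section is a regular 24-gon, circumradius r=7.5; the cube at (-3, 2.5) does not reach this height (z outside [7.5, 18.5]); Taking the first minus the rest: starting from the 28.5×23 cube, the r=7.5 cylinder at (14, 1) partially overlaps it — only the 102.22 mm² overlap (of its 174.70 mm²) is removed, clipping the outline — 1 connected region. The outline is a single polygon with 19 vertices. Extrusion per mm of travel: 0.25 × 0.15 / (π × 0.875²) = 0.015591. Accumulating E over each segment gives final E = 1.7737.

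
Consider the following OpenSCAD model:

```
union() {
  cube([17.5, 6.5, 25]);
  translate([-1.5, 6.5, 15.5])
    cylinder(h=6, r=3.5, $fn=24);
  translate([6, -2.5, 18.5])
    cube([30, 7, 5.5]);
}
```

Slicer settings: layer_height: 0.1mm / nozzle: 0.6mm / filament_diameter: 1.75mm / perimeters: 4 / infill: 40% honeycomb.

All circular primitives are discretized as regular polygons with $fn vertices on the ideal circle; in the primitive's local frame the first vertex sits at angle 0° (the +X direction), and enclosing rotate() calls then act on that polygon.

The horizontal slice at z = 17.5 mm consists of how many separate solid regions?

At z = 17.5 mm: the 17.5×6.5 cube contributes its full rectangle; the r=3.5 cylinder at (-1.5, 6.5) gives a regular 24-gon of circumradius 3.5 (constant along its height); the cube at (6, -2.5) does not reach this height (z outside [18.5, 24]); Taking the union: the regions partially overlap (shared area 4.46 mm²), so overlapping operands fuse into one piece — 1 connected region. The result has 1 disconnected region.

1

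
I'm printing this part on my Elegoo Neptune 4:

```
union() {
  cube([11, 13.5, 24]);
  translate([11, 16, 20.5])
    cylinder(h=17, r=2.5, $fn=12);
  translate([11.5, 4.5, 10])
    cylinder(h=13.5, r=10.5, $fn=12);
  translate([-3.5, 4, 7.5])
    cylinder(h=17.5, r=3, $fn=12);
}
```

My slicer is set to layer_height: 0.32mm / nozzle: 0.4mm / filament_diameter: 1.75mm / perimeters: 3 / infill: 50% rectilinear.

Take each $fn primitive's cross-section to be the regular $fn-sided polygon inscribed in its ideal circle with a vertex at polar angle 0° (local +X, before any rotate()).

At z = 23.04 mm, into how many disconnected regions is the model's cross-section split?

At z = 23.04 mm: the cube (footprint 11×13.5) is included at this height; the r=2.5 cylinder at (11, 16) contributes a regular 12-gon of circumradius 2.5; the r=10.5 cylinder at (11.5, 4.5) contributes a regular 12-gon of circumradius 10.5; the cylinder at (-3.5, 4): section is a regular 12-gon, circumradius r=3; Combining (union): the regions partially overlap (shared area 119.69 mm²), so overlapping operands fuse into one piece — 2 connected regions. The result has 2 disconnected regions.

2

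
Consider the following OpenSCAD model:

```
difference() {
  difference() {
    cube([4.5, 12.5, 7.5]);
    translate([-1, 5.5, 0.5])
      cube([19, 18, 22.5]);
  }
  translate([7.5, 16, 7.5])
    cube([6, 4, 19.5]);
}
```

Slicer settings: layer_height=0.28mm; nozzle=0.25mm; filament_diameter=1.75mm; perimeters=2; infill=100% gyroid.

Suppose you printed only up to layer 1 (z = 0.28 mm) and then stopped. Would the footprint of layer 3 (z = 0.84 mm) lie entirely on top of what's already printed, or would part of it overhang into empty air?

entirely on top

Compare the two slices. At z = 0.28: the cube is present — its section is the full 4.5×12.5 rectangle (area 56.25 mm²); the cube at (-1, 5.5) is absent (z outside [0.5, 23]); Taking the first minus the rest: none of the subtracted shapes is present at this height, so the 4.5×12.5 cube is unchanged — area = 56.25 mm²; the cube at (7.5, 16) is absent (z outside [7.5, 27]); Subtracting the remaining from the first: none of the subtracted shapes is present at this height, so the result so far is unchanged — area = 56.25 mm². At z = 0.84: the cube is present — its section is the full 4.5×12.5 rectangle (area 56.25 mm²); the 19×18 cube at (-1, 5.5) contributes its full rectangle (area 342.00 mm²); Taking the first minus the rest: starting from the 4.5×12.5 cube (56.25 mm²), the 19×18 cube at (-1, 5.5) partially overlaps it — only the 31.50 mm² overlap (of its 342.00 mm²) is removed, clipping the outline — area = 24.75 mm²; the cube at (7.5, 16) is absent (z outside [7.5, 27]); Taking the first minus the rest: none of the subtracted shapes is present at this height, so that combined region is unchanged — area = 24.75 mm². Checking containment: the cross-section at z = 0.84 is a subset of the cross-section at z = 0.28.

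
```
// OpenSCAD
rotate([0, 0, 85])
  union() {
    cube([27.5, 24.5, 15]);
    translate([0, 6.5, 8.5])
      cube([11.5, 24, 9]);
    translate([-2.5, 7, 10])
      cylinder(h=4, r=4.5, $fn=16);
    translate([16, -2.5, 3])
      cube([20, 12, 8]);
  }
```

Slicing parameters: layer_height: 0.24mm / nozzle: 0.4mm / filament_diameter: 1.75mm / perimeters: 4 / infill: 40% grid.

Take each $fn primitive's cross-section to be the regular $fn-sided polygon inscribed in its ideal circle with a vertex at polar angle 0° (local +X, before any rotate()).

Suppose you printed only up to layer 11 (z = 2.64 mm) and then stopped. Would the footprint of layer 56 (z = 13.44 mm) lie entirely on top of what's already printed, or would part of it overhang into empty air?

Compare the two slices. At z = 2.64: the cube (footprint 27.5×24.5) is included at this height (area 673.75 mm²); the cube at (0, 6.5) does not reach this height (z outside [8.5, 17.5]); the cylinder at (-2.5, 7) is absent (z outside [10, 14]); the cube at (16, -2.5) does not reach this height (z outside [3, 11]); Taking the union: only the 27.5×24.5 cube is present, so the union is just that shape — area = 673.75 mm²; (rotated 85° about Z; rotation is an isometry so areas/perimeters/island counts are preserved). At z = 13.44: the cube is present — its section is the full 27.5×24.5 rectangle (area 673.75 mm²); the cube at (0, 6.5) is present — its section is the full 11.5×24 rectangle (area 276.00 mm²); the cylinder at (-2.5, 7): section is a regular 16-gon, circumradius r=4.5 (area = (16/2)·4.500²·sin(360°/16) = 61.99 mm²); the cube at (16, -2.5) does not reach this height (z outside [3, 11]); Taking the union: the regions partially overlap — summed areas 1011.74 mm² minus the doubly-counted overlap 217.02 mm² gives 794.72 mm² — area = 794.72 mm²; (whole slice rotated 85° about Z — lengths, areas and connectivity unchanged). Checking containment: at z = 13.44 the cross-section extends beyond the z = 2.64 cross-section by about 120.97 mm².

part overhangs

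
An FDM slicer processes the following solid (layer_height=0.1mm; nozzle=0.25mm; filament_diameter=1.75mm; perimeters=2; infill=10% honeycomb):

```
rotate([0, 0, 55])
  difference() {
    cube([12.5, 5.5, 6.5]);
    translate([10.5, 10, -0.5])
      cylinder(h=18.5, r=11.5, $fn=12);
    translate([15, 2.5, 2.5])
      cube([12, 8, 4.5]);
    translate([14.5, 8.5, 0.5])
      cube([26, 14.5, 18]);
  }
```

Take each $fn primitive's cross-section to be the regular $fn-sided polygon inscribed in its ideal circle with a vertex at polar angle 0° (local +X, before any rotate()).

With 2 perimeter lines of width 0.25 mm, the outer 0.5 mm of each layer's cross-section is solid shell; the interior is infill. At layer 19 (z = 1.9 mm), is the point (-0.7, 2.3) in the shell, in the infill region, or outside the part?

At z = 1.9 mm: the 12.5×5.5 cube contributes its full rectangle; the r=11.5 cylinder at (10.5, 10) gives a regular 12-gon of circumradius 11.5 (constant along its height); the cube at (15, 2.5) does not reach this height (z outside [2.5, 7]); the cube at (14.5, 8.5) is present — its section is the full 26×14.5 rectangle; Subtracting the remaining from the first: starting from the 12.5×5.5 cube, the r=11.5 cylinder at (10.5, 10) partially overlaps it — only the 56.95 mm² overlap (of its 396.75 mm²) is removed, clipping the outline; the 26×14.5 cube at (14.5, 8.5) misses the remaining region (no effect) — 1 connected region; (rotated 55° about Z; rotation is an isometry so areas/perimeters/island counts are preserved). Overall, the cross-section is a single solid region. Undo the 55° rotation: the query point maps to (1.483, 1.893) in the un-rotated model frame. The nearest boundary edge runs (0.54, 4.25)→(4.75, 0.04); distance from the point to it = 1.00 mm. The point is inside the cross-section and 1.00 mm from the nearest boundary — more than the 0.5 mm shell width (2 × 0.25), so it's in the infill interior.

infill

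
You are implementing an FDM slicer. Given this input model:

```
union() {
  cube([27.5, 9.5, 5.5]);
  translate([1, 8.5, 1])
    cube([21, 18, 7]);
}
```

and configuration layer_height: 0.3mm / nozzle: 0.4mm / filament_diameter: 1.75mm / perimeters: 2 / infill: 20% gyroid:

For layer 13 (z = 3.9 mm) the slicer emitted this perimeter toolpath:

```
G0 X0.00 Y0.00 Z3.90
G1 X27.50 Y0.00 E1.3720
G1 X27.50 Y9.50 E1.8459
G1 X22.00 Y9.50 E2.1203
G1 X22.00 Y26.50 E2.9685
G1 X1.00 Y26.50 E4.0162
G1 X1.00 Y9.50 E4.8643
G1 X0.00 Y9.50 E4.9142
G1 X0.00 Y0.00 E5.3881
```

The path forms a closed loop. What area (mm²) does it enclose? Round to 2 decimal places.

Apply the shoelace formula to the sequence of (X, Y) vertices; enclosed area = 618.25 mm².

618.25 mm²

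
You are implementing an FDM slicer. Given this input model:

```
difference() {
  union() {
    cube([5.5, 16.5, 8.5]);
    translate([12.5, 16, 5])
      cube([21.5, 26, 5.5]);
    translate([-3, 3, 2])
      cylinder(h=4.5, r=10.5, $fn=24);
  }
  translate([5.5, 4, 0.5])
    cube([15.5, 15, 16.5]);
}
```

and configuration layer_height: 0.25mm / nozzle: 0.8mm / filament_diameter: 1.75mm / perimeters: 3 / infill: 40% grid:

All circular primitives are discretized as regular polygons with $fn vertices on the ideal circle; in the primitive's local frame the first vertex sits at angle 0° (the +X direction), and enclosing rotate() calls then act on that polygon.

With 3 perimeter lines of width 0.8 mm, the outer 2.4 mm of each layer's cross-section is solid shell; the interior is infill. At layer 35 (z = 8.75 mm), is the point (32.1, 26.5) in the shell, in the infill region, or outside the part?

At z = 8.75 mm: the cube is not intersected at this z (z outside [0, 8.5]); the 21.5×26 cube at (12.5, 16) contributes its full rectangle; the cylinder at (-3, 3) is absent (z outside [2, 6.5]); Merging all regions: only the 21.5×26 cube at (12.5, 16) is present, so the union is just that shape — 1 connected region; the 15.5×15 cube at (5.5, 4) contributes its full rectangle; After the difference (first − rest): starting from that combined region, the 15.5×15 cube at (5.5, 4) partially overlaps it — only the 25.50 mm² overlap (of its 232.50 mm²) is removed, clipping the outline — 1 connected region. Overall, the cross-section is a single solid region. The nearest boundary edge runs (34.00, 42.00)→(34.00, 16.00); distance from the point to it = 1.90 mm. The point is inside the cross-section, 1.90 mm from the nearest boundary — within the 2.4 mm shell band (3 × 0.8).

shell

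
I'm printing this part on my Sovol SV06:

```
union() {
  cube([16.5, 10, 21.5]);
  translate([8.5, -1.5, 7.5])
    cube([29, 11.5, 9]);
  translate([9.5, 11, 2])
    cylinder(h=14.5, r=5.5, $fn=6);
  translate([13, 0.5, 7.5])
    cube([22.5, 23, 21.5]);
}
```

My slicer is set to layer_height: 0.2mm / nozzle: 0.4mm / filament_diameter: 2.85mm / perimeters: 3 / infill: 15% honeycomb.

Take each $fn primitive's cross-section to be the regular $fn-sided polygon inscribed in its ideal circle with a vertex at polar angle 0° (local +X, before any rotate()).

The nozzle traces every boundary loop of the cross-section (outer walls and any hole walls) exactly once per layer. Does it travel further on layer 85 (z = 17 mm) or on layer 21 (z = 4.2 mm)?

Layer 85 (z = 17): the cube is present — its section is the full 16.5×10 rectangle (perimeter 53.00 mm); the cube at (8.5, -1.5) does not reach this height (z outside [7.5, 16.5]); the cylinder at (9.5, 11) is not intersected at this z (z outside [2, 16.5]); the 22.5×23 cube at (13, 0.5) contributes its full rectangle (perimeter 91.00 mm); Taking the union: the regions partially overlap (shared area 33.25 mm²), so the edge portions inside another operand are dropped and the merged outline is re-measured after clipping — boundary = 118.00 mm. So its perimeter = 118.00 mm. Layer 21 (z = 4.2): the cube (footprint 16.5×10) is included at this height (perimeter 53.00 mm); the cube at (8.5, -1.5) does not reach this height (z outside [7.5, 16.5]); the r=5.5 cylinder at (9.5, 11) contributes a regular 6-gon of circumradius 5.5 (perimeter = 2·6·5.500·sin(180°/6) = 33.00 mm); the cube at (13, 0.5) is not intersected at this z (z outside [7.5, 29]); Taking the union: the regions partially overlap (shared area 28.87 mm²), so the edge portions inside another operand are dropped and the merged outline is re-measured after clipping — boundary = 61.96 mm. So its perimeter = 61.96 mm. Layer 85 is larger (118.00 vs 61.96 mm).

layer 85 (z = 17 mm)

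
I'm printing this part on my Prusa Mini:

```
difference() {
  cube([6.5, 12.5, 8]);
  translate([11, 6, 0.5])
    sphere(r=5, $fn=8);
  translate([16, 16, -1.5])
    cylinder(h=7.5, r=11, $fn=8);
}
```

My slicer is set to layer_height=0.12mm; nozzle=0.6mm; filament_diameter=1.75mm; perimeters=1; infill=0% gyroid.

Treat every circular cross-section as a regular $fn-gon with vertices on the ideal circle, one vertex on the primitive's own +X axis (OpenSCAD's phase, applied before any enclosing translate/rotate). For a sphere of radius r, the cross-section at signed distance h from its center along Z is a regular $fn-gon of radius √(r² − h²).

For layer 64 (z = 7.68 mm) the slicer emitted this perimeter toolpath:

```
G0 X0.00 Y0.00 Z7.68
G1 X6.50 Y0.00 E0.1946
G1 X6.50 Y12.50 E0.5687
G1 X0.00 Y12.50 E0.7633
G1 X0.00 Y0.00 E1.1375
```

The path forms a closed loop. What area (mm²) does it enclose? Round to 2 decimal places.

Apply the shoelace formula to the sequence of (X, Y) vertices; enclosed area = 81.25 mm².

81.25 mm²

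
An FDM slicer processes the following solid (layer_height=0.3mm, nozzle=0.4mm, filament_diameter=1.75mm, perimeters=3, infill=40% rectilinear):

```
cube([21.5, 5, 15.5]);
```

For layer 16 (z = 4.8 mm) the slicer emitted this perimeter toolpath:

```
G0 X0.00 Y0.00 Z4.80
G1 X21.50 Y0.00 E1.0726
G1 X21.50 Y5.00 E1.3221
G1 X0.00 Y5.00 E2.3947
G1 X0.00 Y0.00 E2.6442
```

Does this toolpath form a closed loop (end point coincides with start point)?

Start point (G0): (0.00, 0.00). End point (last G1): the path returns to the start — closed.

yes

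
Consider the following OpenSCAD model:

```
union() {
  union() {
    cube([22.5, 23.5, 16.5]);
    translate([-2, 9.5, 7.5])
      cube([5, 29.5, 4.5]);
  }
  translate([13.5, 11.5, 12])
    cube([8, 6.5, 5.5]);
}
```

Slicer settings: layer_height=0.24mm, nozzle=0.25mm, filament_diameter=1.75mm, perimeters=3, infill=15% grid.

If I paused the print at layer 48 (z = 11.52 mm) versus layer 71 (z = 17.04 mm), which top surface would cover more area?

Layer 48 (z = 11.52): the cube (footprint 22.5×23.5) is included at this height (area 528.75 mm²); the 5×29.5 cube at (-2, 9.5) contributes its full rectangle (area 147.50 mm²); Taking the union: the regions partially overlap — summed areas 676.25 mm² minus the doubly-counted overlap 42.00 mm² gives 634.25 mm² — area = 634.25 mm²; the cube at (13.5, 11.5) is not intersected at this z (z outside [12, 17.5]); Merging all regions: only that combined region is present, so the union is just that shape — area = 634.25 mm². So its area = 634.25 mm². Layer 71 (z = 17.04): the cube does not reach this height (z outside [0, 16.5]); the cube at (-2, 9.5) is absent (z outside [7.5, 12]); Taking the union: nothing is present at this height; the cube at (13.5, 11.5) (footprint 8×6.5) is included at this height (area 52.00 mm²); Merging all regions: only the 8×6.5 cube at (13.5, 11.5) is present, so the union is just that shape — area = 52.00 mm². So its area = 52.00 mm². Layer 48 is larger (634.25 vs 52.00 mm²).

layer 48 (z = 11.52 mm)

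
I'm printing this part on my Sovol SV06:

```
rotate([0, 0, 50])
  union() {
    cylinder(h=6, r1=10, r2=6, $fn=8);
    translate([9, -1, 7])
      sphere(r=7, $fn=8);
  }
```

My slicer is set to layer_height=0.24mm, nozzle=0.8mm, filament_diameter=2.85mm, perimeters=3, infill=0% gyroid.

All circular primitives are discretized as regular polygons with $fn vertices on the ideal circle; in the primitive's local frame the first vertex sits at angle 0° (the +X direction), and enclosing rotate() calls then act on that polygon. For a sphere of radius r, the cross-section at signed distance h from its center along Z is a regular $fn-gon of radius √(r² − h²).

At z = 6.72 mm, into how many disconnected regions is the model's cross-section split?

At z = 6.72 mm: the cone is absent (z outside [0, 6]); the r=7 sphere at (9, -1) contributes a regular 8-gon of circumradius √(7²−0.28²) = 6.994; Merging all regions: only the r=7 sphere at (9, -1) is present, so the union is just that shape — 1 connected region; (whole slice rotated 50° about Z — lengths, areas and connectivity unchanged). The result has 1 disconnected region.

1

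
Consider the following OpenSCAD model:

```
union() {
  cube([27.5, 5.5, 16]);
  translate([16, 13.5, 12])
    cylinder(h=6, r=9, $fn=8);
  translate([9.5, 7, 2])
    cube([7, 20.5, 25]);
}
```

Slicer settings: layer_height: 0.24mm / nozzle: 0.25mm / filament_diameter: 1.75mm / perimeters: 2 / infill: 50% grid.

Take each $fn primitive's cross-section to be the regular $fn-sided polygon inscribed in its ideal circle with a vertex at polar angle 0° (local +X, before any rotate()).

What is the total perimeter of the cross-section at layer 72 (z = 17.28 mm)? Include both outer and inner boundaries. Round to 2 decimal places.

At z = 17.28 mm: the cube does not reach this height (z outside [0, 16]); the cylinder at (16, 13.5): section is a regular 8-gon, circumradius r=9 (perimeter = 2·8·9.000·sin(180°/8) = 55.11 mm); the cube at (9.5, 7) (footprint 7×20.5) is included at this height (perimeter 55.00 mm); Merging all regions: the regions partially overlap (shared area 99.62 mm²), so the edge portions inside another operand are dropped and the merged outline is re-measured after clipping — boundary = 67.71 mm. Overall, the cross-section is a single solid region. Total boundary length (outer) = 67.71 mm.

67.71 mm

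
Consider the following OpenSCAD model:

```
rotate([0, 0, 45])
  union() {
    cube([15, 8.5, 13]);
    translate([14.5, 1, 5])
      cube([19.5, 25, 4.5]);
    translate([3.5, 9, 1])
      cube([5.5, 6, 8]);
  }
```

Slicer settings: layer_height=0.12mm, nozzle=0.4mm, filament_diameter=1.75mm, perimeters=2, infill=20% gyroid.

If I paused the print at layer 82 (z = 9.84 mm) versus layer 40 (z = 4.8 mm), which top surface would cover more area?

Layer 82 (z = 9.84): the 15×8.5 cube contributes its full rectangle (area 127.50 mm²); the cube at (14.5, 1) is absent (z outside [5, 9.5]); the cube at (3.5, 9) is absent (z outside [1, 9]); Combining (union): only the 15×8.5 cube is present, so the union is just that shape — area = 127.50 mm²; (whole slice rotated 45° about Z — lengths, areas and connectivity unchanged). So its area = 127.50 mm². Layer 40 (z = 4.8): the cube (footprint 15×8.5) is included at this height (area 127.50 mm²); the cube at (14.5, 1) does not reach this height (z outside [5, 9.5]); the cube at (3.5, 9) (footprint 5.5×6) is included at this height (area 33.00 mm²); Combining (union): the 2 present regions are separate (no shared area or edge), so areas and boundary lengths simply add and each stays a separate island — area = 160.50 mm²; (rotated 45° about Z; rotation is an isometry so areas/perimeters/island counts are preserved). So its area = 160.50 mm². Layer 40 is larger (160.50 vs 127.50 mm²).

layer 40 (z = 4.8 mm)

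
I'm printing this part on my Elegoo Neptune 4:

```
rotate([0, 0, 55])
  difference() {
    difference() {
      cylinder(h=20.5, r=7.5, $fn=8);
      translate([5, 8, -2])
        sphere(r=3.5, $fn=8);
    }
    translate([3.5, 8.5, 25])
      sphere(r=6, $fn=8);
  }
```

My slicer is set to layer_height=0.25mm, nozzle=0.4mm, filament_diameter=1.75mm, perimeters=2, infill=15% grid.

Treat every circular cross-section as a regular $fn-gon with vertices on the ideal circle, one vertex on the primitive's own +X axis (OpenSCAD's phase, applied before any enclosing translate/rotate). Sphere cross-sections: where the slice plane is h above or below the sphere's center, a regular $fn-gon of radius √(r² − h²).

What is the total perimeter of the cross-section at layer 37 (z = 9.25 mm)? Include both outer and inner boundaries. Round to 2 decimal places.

45.92 mm

At z = 9.25 mm: the r=7.5 cylinder gives a regular 8-gon of circumradius 7.5 (constant along its height) (perimeter = 2·8·7.500·sin(180°/8) = 45.92 mm); the sphere at (5, 8) does not reach this height (|z−center|=11.250 > r=3.5); After the difference (first − rest): none of the subtracted shapes is present at this height, so the r=7.5 cylinder is unchanged — boundary = 45.92 mm; the sphere at (3.5, 8.5) is absent (|z−center|=15.750 > r=6); Taking the first minus the rest: none of the subtracted shapes is present at this height, so the result so far is unchanged — boundary = 45.92 mm; (whole slice rotated 55° about Z — lengths, areas and connectivity unchanged). Overall, the cross-section is a single solid region. Total boundary length (outer) = 45.92 mm.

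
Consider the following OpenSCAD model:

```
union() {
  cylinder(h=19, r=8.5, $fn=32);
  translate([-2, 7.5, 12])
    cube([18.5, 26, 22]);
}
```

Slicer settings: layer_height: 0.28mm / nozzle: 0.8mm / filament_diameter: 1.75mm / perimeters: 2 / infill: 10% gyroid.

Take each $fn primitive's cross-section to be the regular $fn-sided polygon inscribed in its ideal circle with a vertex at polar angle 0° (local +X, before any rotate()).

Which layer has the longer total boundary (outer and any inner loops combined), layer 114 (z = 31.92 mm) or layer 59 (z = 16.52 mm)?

Layer 114 (z = 31.92): the cylinder does not reach this height (z outside [0, 19]); the 18.5×26 cube at (-2, 7.5) contributes its full rectangle (perimeter 89.00 mm); Taking the union: only the 18.5×26 cube at (-2, 7.5) is present, so the union is just that shape — boundary = 89.00 mm. So its perimeter = 89.00 mm. Layer 59 (z = 16.52): the cylinder: section is a regular 32-gon, circumradius r=8.5 (perimeter = 2·32·8.500·sin(180°/32) = 53.32 mm); the cube at (-2, 7.5) (footprint 18.5×26) is included at this height (perimeter 89.00 mm); Taking the union: the regions partially overlap (shared area 4.38 mm²), so the edge portions inside another operand are dropped and the merged outline is re-measured after clipping — boundary = 129.57 mm. So its perimeter = 129.57 mm. Layer 59 is larger (129.57 vs 89.00 mm).

layer 59 (z = 16.52 mm)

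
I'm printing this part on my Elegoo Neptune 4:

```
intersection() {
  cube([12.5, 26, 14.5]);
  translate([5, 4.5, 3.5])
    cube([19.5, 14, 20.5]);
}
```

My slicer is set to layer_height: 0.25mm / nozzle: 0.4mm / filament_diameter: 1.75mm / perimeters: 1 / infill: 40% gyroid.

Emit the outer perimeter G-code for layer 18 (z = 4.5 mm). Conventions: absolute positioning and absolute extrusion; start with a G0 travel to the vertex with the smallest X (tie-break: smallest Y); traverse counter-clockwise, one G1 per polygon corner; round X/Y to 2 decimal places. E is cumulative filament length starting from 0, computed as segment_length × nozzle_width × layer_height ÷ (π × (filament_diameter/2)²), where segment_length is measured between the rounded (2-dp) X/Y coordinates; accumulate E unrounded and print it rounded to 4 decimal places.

G0 X5.00 Y4.50 Z4.50
G1 X12.50 Y4.50 E0.3118
G1 X12.50 Y18.50 E0.8939
G1 X5.00 Y18.50 E1.2057
G1 X5.00 Y4.50 E1.7877

At z = 4.5 mm: the cube (footprint 12.5×26) is included at this height; the cube at (5, 4.5) (footprint 19.5×14) is included at this height; After intersecting: the 19.5×14 cube at (5, 4.5) partially overlaps the 12.5×26 cube; clipping to the common part keeps 105.00 mm² — 1 connected region. The outline is a single polygon with 4 vertices. Extrusion per mm of travel: 0.4 × 0.25 / (π × 0.875²) = 0.041575. Accumulating E over each segment gives final E = 1.7877.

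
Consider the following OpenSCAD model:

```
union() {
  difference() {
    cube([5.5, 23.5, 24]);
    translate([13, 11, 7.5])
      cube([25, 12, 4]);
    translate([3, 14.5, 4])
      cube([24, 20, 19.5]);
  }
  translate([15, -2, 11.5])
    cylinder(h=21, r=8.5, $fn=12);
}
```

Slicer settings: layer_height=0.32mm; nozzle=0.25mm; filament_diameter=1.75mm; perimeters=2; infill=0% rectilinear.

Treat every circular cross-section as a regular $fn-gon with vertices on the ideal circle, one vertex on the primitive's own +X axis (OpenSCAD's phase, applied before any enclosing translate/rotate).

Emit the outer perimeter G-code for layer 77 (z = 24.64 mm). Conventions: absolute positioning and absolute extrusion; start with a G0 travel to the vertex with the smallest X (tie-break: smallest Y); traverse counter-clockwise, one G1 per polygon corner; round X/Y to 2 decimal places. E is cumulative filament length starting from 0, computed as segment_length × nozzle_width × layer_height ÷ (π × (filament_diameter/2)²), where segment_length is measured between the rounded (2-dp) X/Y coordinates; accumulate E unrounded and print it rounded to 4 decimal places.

G0 X6.50 Y-2.00 Z24.64
G1 X7.64 Y-6.25 E0.1464
G1 X10.75 Y-9.36 E0.2926
G1 X15.00 Y-10.50 E0.4390
G1 X19.25 Y-9.36 E0.5853
G1 X22.36 Y-6.25 E0.7316
G1 X23.50 Y-2.00 E0.8780
G1 X22.36 Y2.25 E1.0243
G1 X19.25 Y5.36 E1.1706
G1 X15.00 Y6.50 E1.3170
G1 X10.75 Y5.36 E1.4633
G1 X7.64 Y2.25 E1.6096
G1 X6.50 Y-2.00 E1.7560

At z = 24.64 mm: the cube is not intersected at this z (z outside [0, 24]); the cube at (13, 11) is not intersected at this z (z outside [7.5, 11.5]); the cube at (3, 14.5) is not intersected at this z (z outside [4, 23.5]); Subtracting the remaining from the first: the first operand is absent here, so nothing remains; the cylinder at (15, -2): section is a regular 12-gon, circumradius r=8.5; Taking the union: only the r=8.5 cylinder at (15, -2) is present, so the union is just that shape — 1 connected region. The outline is a single polygon with 12 vertices. Extrusion per mm of travel: 0.25 × 0.32 / (π × 0.875²) = 0.033260. Accumulating E over each segment gives final E = 1.7560.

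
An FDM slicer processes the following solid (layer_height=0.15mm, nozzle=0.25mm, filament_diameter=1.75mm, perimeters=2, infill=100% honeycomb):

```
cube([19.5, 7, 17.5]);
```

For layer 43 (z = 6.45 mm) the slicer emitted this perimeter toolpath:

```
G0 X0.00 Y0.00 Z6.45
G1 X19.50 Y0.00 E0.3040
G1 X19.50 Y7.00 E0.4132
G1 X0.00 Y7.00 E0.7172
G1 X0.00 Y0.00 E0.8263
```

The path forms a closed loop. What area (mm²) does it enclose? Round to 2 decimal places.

Apply the shoelace formula to the sequence of (X, Y) vertices; enclosed area = 136.50 mm².

136.50 mm²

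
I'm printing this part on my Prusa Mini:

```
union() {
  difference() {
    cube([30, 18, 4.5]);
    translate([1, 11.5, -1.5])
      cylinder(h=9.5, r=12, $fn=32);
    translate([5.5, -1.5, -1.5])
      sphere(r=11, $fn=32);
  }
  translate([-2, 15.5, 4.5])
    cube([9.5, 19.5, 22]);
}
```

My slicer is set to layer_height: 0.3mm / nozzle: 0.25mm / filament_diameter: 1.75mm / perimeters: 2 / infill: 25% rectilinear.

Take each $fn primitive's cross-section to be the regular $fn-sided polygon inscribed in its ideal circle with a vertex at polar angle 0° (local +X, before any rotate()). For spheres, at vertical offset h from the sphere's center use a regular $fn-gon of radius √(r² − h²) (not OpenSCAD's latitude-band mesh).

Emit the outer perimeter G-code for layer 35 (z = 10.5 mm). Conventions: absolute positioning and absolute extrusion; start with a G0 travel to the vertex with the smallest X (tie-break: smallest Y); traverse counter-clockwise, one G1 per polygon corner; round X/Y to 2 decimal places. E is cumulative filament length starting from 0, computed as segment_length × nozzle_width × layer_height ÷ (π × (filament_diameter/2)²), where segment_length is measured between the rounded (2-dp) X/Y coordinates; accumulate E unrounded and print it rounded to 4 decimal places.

G0 X-2.00 Y15.50 Z10.50
G1 X7.50 Y15.50 E0.2962
G1 X7.50 Y35.00 E0.9043
G1 X-2.00 Y35.00 E1.2005
G1 X-2.00 Y15.50 E1.8085

At z = 10.5 mm: the cube is not intersected at this z (z outside [0, 4.5]); the cylinder at (1, 11.5) is absent (z outside [-1.5, 8]); the sphere at (5.5, -1.5) does not reach this height (|z−center|=12.000 > r=11); Taking the first minus the rest: the first operand is absent here, so nothing remains; the 9.5×19.5 cube at (-2, 15.5) contributes its full rectangle; Taking the union: only the 9.5×19.5 cube at (-2, 15.5) is present, so the union is just that shape — 1 connected region. The outline is a single polygon with 4 vertices. Extrusion per mm of travel: 0.25 × 0.3 / (π × 0.875²) = 0.031181. Accumulating E over each segment gives final E = 1.8085.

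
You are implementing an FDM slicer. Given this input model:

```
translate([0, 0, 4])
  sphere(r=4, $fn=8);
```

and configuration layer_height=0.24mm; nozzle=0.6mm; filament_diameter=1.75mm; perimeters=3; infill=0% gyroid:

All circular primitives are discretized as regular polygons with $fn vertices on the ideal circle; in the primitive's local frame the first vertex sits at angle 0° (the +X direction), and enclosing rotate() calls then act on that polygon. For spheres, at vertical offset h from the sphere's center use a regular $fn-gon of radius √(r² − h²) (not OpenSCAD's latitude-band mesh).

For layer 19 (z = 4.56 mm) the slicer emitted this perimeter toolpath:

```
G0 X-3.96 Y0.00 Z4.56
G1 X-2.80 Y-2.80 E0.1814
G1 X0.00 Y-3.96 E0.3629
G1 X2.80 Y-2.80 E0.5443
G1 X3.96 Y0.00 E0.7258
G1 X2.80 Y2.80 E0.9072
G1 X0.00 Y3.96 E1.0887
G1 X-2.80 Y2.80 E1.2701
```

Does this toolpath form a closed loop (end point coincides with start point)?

no

Start point (G0): (-3.96, 0.00). End point (last G1): the path does not return to the start — open.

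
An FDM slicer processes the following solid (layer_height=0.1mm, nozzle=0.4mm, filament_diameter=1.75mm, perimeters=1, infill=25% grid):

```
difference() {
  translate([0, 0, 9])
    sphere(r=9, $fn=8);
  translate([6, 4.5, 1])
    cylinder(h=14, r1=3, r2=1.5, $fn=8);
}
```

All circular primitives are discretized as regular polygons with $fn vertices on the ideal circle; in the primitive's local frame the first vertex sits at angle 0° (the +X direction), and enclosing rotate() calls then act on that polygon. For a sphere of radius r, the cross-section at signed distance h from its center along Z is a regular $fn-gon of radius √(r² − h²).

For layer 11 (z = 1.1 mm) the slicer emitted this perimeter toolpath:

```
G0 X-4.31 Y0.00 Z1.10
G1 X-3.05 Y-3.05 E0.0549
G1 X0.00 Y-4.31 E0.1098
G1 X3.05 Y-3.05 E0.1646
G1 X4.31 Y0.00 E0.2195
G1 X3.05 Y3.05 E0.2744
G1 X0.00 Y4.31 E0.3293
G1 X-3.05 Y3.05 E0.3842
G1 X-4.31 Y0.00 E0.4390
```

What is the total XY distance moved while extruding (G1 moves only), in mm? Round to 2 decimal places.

26.40 mm

Sum the Euclidean lengths of each G1 segment: total = 26.40 mm.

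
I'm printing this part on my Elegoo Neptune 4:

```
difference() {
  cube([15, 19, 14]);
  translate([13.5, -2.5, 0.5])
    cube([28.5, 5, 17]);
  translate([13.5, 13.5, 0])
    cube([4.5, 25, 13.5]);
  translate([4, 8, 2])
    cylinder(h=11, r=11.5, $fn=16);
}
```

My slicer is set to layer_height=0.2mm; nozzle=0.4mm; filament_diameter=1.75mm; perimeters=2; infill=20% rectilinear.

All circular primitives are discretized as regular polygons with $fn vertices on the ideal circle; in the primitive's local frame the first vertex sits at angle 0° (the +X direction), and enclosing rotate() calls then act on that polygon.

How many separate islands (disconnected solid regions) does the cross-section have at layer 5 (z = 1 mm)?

1

At z = 1 mm: the 15×19 cube contributes its full rectangle; the 28.5×5 cube at (13.5, -2.5) contributes its full rectangle; the 4.5×25 cube at (13.5, 13.5) contributes its full rectangle; the cylinder at (4, 8) does not reach this height (z outside [2, 13]); After the difference (first − rest): starting from the 15×19 cube, the 28.5×5 cube at (13.5, -2.5) partially overlaps it — only the 3.75 mm² overlap (of its 142.50 mm²) is removed, clipping the outline; the 4.5×25 cube at (13.5, 13.5) partially overlaps it — only the 8.25 mm² overlap (of its 112.50 mm²) is removed, clipping the outline — 1 connected region. Overall, the cross-section is a single solid region. Island count = 1.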